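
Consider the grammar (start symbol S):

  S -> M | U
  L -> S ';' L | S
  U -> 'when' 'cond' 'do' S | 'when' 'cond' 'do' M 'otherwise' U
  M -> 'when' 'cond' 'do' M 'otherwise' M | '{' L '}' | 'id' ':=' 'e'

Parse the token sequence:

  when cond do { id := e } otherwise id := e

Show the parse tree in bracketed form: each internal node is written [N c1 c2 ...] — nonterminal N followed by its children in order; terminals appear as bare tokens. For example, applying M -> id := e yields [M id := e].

[S [M when cond do [M { [L [S [M id := e]]] }] otherwise [M id := e]]]

S
M
when cond do M otherwise M
when cond do { L } otherwise M
when cond do { S } otherwise M
when cond do { M } otherwise M
when cond do { id := e } otherwise M
when cond do { id := e } otherwise id := e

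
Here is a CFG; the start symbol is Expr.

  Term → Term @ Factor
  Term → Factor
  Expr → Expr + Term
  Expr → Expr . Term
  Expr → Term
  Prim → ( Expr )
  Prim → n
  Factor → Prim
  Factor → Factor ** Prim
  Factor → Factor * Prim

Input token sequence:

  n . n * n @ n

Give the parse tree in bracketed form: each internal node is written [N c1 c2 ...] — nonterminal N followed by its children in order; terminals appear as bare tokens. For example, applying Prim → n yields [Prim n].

[Expr [Expr [Term [Factor [Prim n]]]] . [Term [Term [Factor [Factor [Prim n]] * [Prim n]]] @ [Factor [Prim n]]]]

Expr
Expr . Term
Term . Term
Factor . Term
Prim . Term
n . Term
n . Term @ Factor
n . Factor @ Factor
n . Factor * Prim @ Factor
n . Prim * Prim @ Factor
n . n * Prim @ Factor
n . n * n @ Factor
n . n * n @ Prim
n . n * n @ n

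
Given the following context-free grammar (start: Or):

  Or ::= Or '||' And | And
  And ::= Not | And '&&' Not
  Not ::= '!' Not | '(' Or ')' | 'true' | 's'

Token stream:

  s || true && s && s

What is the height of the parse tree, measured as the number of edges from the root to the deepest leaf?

[Or [Or [And [Not s]]] || [And [And [And [Not true]] && [Not s]] && [Not s]]]

5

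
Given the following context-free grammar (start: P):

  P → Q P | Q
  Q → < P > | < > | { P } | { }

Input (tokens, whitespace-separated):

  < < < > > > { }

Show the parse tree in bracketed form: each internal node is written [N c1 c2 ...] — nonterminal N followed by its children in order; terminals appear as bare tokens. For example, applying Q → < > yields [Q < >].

P
Q P
< P > P
< Q > P
< < P > > P
< < Q > > P
< < < > > > P
< < < > > > Q
< < < > > > { }

[P [Q < [P [Q < [P [Q < >]] >]] >] [P [Q { }]]]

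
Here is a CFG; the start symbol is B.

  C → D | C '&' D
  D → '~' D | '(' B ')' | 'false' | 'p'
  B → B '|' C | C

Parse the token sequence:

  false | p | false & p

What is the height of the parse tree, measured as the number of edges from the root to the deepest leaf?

[B [B [B [C [D false]]] | [C [D p]]] | [C [C [D false]] & [D p]]]

5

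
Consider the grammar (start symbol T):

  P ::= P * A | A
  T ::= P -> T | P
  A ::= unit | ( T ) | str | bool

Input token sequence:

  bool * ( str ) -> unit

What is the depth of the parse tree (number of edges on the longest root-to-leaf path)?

6

[T [P [P [A bool]] * [A ( [T [P [A str]]] )]] -> [T [P [A unit]]]]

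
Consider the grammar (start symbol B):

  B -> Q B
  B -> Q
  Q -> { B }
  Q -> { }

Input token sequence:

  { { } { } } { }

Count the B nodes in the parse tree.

4

[B [Q { [B [Q { }] [B [Q { }]]] }] [B [Q { }]]]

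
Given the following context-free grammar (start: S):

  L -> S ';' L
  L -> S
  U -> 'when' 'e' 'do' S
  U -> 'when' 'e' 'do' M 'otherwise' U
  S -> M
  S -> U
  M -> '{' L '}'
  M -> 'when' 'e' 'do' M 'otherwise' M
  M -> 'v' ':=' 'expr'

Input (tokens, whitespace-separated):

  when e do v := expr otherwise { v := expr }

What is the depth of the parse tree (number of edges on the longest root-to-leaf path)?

6

[S [M when e do [M v := expr] otherwise [M { [L [S [M v := expr]]] }]]]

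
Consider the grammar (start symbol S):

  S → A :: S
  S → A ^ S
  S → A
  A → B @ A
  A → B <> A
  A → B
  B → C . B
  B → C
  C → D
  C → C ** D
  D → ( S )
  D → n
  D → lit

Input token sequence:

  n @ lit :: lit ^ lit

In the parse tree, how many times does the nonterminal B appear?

4

[S [A [B [C [D n]]] @ [A [B [C [D lit]]]]] :: [S [A [B [C [D lit]]]] ^ [S [A [B [C [D lit]]]]]]]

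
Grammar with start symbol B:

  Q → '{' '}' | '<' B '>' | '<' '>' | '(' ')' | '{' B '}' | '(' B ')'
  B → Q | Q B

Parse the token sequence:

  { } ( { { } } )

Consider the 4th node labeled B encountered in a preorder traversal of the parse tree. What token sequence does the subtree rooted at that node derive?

{ }

[B [Q { }] [B [Q ( [B [Q { [B [Q { }]] }]] )]]]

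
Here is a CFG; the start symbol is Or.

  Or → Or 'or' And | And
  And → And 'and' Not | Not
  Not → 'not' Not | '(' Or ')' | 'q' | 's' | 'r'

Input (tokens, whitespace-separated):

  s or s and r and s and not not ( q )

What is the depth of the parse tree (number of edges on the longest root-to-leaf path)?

8

[Or [Or [And [Not s]]] or [And [And [And [And [Not s]] and [Not r]] and [Not s]] and [Not not [Not not [Not ( [Or [And [Not q]]] )]]]]]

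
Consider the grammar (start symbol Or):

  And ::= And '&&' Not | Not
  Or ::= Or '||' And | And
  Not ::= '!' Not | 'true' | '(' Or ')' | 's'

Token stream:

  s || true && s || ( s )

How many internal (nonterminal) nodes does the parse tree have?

14

[Or [Or [Or [And [Not s]]] || [And [And [Not true]] && [Not s]]] || [And [Not ( [Or [And [Not s]]] )]]]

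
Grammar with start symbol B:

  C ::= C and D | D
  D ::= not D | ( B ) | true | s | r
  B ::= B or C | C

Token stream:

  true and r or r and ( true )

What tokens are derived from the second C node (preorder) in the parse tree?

true

[B [B [C [C [D true]] and [D r]]] or [C [C [D r]] and [D ( [B [C [D true]]] )]]]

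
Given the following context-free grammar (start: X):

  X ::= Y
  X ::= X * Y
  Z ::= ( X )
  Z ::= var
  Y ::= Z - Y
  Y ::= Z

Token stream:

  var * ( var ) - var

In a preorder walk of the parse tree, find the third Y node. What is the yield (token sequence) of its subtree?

[X [X [Y [Z var]]] * [Y [Z ( [X [Y [Z var]]] )] - [Y [Z var]]]]

var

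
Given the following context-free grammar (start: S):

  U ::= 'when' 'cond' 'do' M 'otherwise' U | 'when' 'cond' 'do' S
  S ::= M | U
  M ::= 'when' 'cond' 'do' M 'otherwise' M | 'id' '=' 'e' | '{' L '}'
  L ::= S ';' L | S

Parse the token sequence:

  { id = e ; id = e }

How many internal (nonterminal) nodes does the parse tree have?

8

[S [M { [L [S [M id = e]] ; [L [S [M id = e]]]] }]]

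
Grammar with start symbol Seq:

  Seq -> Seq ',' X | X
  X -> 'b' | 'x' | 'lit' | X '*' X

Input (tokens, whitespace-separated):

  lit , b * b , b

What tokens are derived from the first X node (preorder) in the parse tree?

[Seq [Seq [Seq [X lit]] , [X [X b] * [X b]]] , [X b]]

lit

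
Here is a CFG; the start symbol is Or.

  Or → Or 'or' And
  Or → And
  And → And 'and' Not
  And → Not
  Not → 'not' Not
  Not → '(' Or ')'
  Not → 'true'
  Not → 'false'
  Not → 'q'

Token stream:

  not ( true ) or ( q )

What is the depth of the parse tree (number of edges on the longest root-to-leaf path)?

8

[Or [Or [And [Not not [Not ( [Or [And [Not true]]] )]]]] or [And [Not ( [Or [And [Not q]]] )]]]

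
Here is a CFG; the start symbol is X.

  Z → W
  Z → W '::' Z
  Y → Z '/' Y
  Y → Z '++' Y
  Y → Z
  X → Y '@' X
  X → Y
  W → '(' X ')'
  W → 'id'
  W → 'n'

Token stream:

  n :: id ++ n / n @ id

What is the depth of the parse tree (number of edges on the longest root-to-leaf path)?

6

[X [Y [Z [W n] :: [Z [W id]]] ++ [Y [Z [W n]] / [Y [Z [W n]]]]] @ [X [Y [Z [W id]]]]]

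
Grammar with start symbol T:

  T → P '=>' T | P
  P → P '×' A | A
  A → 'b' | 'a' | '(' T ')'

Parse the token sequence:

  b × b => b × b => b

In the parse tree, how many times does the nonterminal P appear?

[T [P [P [A b]] × [A b]] => [T [P [P [A b]] × [A b]] => [T [P [A b]]]]]

5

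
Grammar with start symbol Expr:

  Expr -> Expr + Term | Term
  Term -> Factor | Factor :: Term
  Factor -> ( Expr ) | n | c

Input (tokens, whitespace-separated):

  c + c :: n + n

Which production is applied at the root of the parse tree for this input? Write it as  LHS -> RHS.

Expr -> Expr + Term

[Expr [Expr [Expr [Term [Factor c]]] + [Term [Factor c] :: [Term [Factor n]]]] + [Term [Factor n]]]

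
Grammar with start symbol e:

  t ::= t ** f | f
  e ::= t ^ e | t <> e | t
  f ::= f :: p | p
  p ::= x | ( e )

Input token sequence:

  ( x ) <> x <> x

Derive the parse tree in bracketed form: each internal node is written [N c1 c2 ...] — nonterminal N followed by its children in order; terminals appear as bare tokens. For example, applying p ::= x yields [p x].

[e [t [f [p ( [e [t [f [p x]]]] )]]] <> [e [t [f [p x]]] <> [e [t [f [p x]]]]]]

e
t <> e
f <> e
p <> e
( e ) <> e
( t ) <> e
( f ) <> e
( p ) <> e
( x ) <> e
( x ) <> t <> e
( x ) <> f <> e
( x ) <> p <> e
( x ) <> x <> e
( x ) <> x <> t
( x ) <> x <> f
( x ) <> x <> p
( x ) <> x <> x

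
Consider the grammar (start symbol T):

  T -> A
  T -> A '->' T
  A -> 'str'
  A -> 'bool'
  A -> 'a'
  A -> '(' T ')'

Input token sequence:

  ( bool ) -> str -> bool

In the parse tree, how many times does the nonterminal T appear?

4

[T [A ( [T [A bool]] )] -> [T [A str] -> [T [A bool]]]]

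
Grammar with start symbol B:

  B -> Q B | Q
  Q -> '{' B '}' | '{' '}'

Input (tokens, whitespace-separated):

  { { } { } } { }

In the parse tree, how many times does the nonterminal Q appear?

4

[B [Q { [B [Q { }] [B [Q { }]]] }] [B [Q { }]]]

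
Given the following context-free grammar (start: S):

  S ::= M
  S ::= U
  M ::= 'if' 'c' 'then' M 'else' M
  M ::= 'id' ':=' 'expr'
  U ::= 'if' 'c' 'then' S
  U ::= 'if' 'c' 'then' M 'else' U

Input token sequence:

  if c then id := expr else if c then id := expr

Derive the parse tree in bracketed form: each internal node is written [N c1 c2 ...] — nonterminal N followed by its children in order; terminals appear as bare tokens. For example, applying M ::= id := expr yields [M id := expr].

S
U
if c then M else U
if c then id := expr else U
if c then id := expr else if c then S
if c then id := expr else if c then M
if c then id := expr else if c then id := expr

[S [U if c then [M id := expr] else [U if c then [S [M id := expr]]]]]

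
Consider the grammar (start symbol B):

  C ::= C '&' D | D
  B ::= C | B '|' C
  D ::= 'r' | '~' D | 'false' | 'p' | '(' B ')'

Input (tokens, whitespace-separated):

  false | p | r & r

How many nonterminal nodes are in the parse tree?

[B [B [B [C [D false]]] | [C [D p]]] | [C [C [D r]] & [D r]]]

11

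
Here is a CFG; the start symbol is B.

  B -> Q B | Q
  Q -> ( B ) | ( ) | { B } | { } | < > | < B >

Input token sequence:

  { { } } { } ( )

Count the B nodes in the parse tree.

[B [Q { [B [Q { }]] }] [B [Q { }] [B [Q ( )]]]]

4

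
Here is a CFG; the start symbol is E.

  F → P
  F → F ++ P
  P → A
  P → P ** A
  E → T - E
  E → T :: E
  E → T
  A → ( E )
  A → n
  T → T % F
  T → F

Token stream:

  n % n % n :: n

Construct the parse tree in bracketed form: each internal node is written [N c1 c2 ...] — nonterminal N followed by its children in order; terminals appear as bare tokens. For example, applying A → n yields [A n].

[E [T [T [T [F [P [A n]]]] % [F [P [A n]]]] % [F [P [A n]]]] :: [E [T [F [P [A n]]]]]]

E
T :: E
T % F :: E
T % F % F :: E
F % F % F :: E
P % F % F :: E
A % F % F :: E
n % F % F :: E
n % P % F :: E
n % A % F :: E
n % n % F :: E
n % n % P :: E
n % n % A :: E
n % n % n :: E
n % n % n :: T
n % n % n :: F
n % n % n :: P
n % n % n :: A
n % n % n :: n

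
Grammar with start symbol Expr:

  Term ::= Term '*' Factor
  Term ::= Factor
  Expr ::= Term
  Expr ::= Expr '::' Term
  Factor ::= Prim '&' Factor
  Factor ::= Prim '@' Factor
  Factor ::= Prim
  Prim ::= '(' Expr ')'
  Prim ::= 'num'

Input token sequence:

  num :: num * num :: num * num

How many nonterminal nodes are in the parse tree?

[Expr [Expr [Expr [Term [Factor [Prim num]]]] :: [Term [Term [Factor [Prim num]]] * [Factor [Prim num]]]] :: [Term [Term [Factor [Prim num]]] * [Factor [Prim num]]]]

18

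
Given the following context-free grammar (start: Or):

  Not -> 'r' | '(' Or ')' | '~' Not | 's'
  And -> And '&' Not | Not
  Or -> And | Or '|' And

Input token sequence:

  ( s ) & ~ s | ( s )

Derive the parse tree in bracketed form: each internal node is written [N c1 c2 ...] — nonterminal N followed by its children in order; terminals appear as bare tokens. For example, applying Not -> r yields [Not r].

Or
Or | And
And | And
And & Not | And
Not & Not | And
( Or ) & Not | And
( And ) & Not | And
( Not ) & Not | And
( s ) & Not | And
( s ) & ~ Not | And
( s ) & ~ s | And
( s ) & ~ s | Not
( s ) & ~ s | ( Or )
( s ) & ~ s | ( And )
( s ) & ~ s | ( Not )
( s ) & ~ s | ( s )

[Or [Or [And [And [Not ( [Or [And [Not s]]] )]] & [Not ~ [Not s]]]] | [And [Not ( [Or [And [Not s]]] )]]]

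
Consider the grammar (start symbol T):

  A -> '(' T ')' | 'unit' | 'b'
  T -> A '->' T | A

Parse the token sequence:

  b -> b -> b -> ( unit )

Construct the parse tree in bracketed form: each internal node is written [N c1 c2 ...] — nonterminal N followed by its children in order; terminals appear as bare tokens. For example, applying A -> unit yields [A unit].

T
A -> T
b -> T
b -> A -> T
b -> b -> T
b -> b -> A -> T
b -> b -> b -> T
b -> b -> b -> A
b -> b -> b -> ( T )
b -> b -> b -> ( A )
b -> b -> b -> ( unit )

[T [A b] -> [T [A b] -> [T [A b] -> [T [A ( [T [A unit]] )]]]]]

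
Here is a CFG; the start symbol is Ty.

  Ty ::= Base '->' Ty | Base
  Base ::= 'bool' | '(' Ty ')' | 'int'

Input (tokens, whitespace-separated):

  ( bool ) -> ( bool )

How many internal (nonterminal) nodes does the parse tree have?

8

[Ty [Base ( [Ty [Base bool]] )] -> [Ty [Base ( [Ty [Base bool]] )]]]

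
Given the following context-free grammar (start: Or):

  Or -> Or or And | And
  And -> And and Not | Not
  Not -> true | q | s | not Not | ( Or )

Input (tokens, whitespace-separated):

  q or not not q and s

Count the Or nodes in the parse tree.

[Or [Or [And [Not q]]] or [And [And [Not not [Not not [Not q]]]] and [Not s]]]

2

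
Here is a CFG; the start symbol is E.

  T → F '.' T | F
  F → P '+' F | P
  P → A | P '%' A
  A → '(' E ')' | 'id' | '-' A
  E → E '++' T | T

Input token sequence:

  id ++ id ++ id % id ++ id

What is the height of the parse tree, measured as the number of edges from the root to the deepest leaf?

8

[E [E [E [E [T [F [P [A id]]]]] ++ [T [F [P [A id]]]]] ++ [T [F [P [P [A id]] % [A id]]]]] ++ [T [F [P [A id]]]]]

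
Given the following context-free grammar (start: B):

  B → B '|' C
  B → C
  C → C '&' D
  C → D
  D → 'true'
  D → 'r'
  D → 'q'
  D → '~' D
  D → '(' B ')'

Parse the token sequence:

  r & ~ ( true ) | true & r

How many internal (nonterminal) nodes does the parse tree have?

[B [B [C [C [D r]] & [D ~ [D ( [B [C [D true]]] )]]]] | [C [C [D true]] & [D r]]]

14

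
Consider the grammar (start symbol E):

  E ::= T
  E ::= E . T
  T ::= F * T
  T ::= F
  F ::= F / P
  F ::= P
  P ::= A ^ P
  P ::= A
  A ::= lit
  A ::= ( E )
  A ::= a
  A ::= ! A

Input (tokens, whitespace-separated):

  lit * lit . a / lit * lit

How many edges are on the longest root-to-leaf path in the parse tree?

[E [E [T [F [P [A lit]]] * [T [F [P [A lit]]]]]] . [T [F [F [P [A a]]] / [P [A lit]]] * [T [F [P [A lit]]]]]]

7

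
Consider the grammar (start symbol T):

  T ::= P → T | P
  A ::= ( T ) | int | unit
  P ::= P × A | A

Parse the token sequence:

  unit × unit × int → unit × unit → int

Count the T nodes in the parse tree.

3

[T [P [P [P [A unit]] × [A unit]] × [A int]] → [T [P [P [A unit]] × [A unit]] → [T [P [A int]]]]]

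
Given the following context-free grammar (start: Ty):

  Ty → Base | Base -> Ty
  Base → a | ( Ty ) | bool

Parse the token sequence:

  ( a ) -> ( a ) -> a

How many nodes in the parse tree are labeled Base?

[Ty [Base ( [Ty [Base a]] )] -> [Ty [Base ( [Ty [Base a]] )] -> [Ty [Base a]]]]

5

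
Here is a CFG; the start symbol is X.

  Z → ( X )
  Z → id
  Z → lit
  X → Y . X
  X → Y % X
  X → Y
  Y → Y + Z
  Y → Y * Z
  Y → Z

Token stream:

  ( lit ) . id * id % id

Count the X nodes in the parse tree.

[X [Y [Z ( [X [Y [Z lit]]] )]] . [X [Y [Y [Z id]] * [Z id]] % [X [Y [Z id]]]]]

4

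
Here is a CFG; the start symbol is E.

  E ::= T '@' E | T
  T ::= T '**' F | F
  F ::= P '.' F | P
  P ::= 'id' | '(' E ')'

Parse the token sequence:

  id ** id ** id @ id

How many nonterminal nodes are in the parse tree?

14

[E [T [T [T [F [P id]]] ** [F [P id]]] ** [F [P id]]] @ [E [T [F [P id]]]]]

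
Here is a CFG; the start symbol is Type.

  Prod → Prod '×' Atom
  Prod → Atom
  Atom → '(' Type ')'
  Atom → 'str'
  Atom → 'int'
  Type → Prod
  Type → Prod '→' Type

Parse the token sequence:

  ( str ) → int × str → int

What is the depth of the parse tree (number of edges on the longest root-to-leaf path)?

6

[Type [Prod [Atom ( [Type [Prod [Atom str]]] )]] → [Type [Prod [Prod [Atom int]] × [Atom str]] → [Type [Prod [Atom int]]]]]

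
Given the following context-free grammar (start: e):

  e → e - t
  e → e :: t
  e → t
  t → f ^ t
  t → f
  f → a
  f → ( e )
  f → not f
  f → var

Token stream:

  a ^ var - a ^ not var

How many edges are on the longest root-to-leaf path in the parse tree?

[e [e [t [f a] ^ [t [f var]]]] - [t [f a] ^ [t [f not [f var]]]]]

5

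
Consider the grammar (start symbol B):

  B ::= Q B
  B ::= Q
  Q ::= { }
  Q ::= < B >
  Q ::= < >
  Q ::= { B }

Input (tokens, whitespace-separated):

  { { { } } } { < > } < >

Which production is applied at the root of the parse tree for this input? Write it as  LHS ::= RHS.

B ::= Q B

[B [Q { [B [Q { [B [Q { }]] }]] }] [B [Q { [B [Q < >]] }] [B [Q < >]]]]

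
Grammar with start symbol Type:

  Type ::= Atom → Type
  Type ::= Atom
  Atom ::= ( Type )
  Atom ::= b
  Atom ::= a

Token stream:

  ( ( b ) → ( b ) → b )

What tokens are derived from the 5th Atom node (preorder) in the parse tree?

[Type [Atom ( [Type [Atom ( [Type [Atom b]] )] → [Type [Atom ( [Type [Atom b]] )] → [Type [Atom b]]]] )]]

b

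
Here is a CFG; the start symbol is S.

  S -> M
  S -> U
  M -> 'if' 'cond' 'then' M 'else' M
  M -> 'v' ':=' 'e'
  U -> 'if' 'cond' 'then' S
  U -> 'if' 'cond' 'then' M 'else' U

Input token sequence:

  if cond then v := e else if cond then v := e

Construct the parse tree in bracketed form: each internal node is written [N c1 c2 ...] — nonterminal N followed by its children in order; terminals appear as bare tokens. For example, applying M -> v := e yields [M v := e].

S
U
if cond then M else U
if cond then v := e else U
if cond then v := e else if cond then S
if cond then v := e else if cond then M
if cond then v := e else if cond then v := e

[S [U if cond then [M v := e] else [U if cond then [S [M v := e]]]]]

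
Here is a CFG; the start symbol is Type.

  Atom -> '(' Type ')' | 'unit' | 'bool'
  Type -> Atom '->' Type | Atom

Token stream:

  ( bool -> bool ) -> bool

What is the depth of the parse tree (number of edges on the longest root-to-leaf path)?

[Type [Atom ( [Type [Atom bool] -> [Type [Atom bool]]] )] -> [Type [Atom bool]]]

5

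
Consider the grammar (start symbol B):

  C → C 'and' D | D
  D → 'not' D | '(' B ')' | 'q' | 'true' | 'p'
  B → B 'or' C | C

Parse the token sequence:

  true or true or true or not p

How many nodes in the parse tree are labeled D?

[B [B [B [B [C [D true]]] or [C [D true]]] or [C [D true]]] or [C [D not [D p]]]]

5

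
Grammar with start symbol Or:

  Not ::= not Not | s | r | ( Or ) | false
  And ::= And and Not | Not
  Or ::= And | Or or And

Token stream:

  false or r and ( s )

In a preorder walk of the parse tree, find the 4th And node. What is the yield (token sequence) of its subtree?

s

[Or [Or [And [Not false]]] or [And [And [Not r]] and [Not ( [Or [And [Not s]]] )]]]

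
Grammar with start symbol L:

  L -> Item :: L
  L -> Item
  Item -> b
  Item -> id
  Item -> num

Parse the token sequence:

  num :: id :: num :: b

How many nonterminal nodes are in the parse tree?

8

[L [Item num] :: [L [Item id] :: [L [Item num] :: [L [Item b]]]]]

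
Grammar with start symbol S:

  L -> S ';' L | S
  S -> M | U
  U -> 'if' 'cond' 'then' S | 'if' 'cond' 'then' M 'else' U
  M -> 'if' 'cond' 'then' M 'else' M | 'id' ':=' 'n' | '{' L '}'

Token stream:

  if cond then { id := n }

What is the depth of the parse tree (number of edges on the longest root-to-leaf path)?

[S [U if cond then [S [M { [L [S [M id := n]]] }]]]]

7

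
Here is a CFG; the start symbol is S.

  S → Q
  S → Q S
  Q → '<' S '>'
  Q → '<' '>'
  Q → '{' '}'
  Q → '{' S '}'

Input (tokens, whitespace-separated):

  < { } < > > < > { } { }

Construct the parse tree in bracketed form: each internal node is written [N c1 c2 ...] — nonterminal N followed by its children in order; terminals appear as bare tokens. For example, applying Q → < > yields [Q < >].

[S [Q < [S [Q { }] [S [Q < >]]] >] [S [Q < >] [S [Q { }] [S [Q { }]]]]]

S
Q S
< S > S
< Q S > S
< { } S > S
< { } Q > S
< { } < > > S
< { } < > > Q S
< { } < > > < > S
< { } < > > < > Q S
< { } < > > < > { } S
< { } < > > < > { } Q
< { } < > > < > { } { }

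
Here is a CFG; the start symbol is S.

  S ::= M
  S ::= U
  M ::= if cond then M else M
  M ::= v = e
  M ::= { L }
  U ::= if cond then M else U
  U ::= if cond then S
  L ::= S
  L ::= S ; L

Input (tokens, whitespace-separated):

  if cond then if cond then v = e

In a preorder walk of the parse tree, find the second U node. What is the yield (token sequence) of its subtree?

[S [U if cond then [S [U if cond then [S [M v = e]]]]]]

if cond then v = e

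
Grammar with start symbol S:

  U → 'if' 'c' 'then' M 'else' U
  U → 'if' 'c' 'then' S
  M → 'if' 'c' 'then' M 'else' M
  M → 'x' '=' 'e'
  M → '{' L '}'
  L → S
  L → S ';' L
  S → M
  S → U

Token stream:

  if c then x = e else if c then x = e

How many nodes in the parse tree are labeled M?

2

[S [U if c then [M x = e] else [U if c then [S [M x = e]]]]]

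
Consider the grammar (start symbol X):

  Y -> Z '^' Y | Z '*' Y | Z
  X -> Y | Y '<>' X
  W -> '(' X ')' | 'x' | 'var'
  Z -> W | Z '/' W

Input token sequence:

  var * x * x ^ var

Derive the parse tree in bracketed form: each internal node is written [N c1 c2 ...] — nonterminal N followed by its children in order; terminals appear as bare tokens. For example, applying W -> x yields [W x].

[X [Y [Z [W var]] * [Y [Z [W x]] * [Y [Z [W x]] ^ [Y [Z [W var]]]]]]]

X
Y
Z * Y
W * Y
var * Y
var * Z * Y
var * W * Y
var * x * Y
var * x * Z ^ Y
var * x * W ^ Y
var * x * x ^ Y
var * x * x ^ Z
var * x * x ^ W
var * x * x ^ var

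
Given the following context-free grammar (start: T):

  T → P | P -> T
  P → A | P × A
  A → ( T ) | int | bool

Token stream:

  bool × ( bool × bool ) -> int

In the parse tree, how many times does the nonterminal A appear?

5

[T [P [P [A bool]] × [A ( [T [P [P [A bool]] × [A bool]]] )]] -> [T [P [A int]]]]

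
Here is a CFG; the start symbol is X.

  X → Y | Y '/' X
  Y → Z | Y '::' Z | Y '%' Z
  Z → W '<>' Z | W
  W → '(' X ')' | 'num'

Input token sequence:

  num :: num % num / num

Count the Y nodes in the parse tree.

4

[X [Y [Y [Y [Z [W num]]] :: [Z [W num]]] % [Z [W num]]] / [X [Y [Z [W num]]]]]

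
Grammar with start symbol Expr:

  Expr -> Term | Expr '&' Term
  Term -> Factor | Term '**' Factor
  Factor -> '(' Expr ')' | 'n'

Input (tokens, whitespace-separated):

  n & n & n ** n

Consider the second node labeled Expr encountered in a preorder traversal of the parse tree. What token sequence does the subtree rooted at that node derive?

[Expr [Expr [Expr [Term [Factor n]]] & [Term [Factor n]]] & [Term [Term [Factor n]] ** [Factor n]]]

n & n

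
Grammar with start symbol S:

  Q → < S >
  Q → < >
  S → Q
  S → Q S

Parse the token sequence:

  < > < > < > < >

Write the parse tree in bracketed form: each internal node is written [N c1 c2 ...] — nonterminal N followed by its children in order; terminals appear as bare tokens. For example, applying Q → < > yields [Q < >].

[S [Q < >] [S [Q < >] [S [Q < >] [S [Q < >]]]]]

S
Q S
< > S
< > Q S
< > < > S
< > < > Q S
< > < > < > S
< > < > < > Q
< > < > < > < >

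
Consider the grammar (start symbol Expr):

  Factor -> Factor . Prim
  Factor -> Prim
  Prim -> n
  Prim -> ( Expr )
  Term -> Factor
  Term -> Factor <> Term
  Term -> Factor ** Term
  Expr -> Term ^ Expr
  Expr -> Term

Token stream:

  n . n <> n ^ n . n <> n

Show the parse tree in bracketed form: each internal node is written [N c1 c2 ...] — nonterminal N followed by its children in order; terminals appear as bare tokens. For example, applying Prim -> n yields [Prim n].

[Expr [Term [Factor [Factor [Prim n]] . [Prim n]] <> [Term [Factor [Prim n]]]] ^ [Expr [Term [Factor [Factor [Prim n]] . [Prim n]] <> [Term [Factor [Prim n]]]]]]

Expr
Term ^ Expr
Factor <> Term ^ Expr
Factor . Prim <> Term ^ Expr
Prim . Prim <> Term ^ Expr
n . Prim <> Term ^ Expr
n . n <> Term ^ Expr
n . n <> Factor ^ Expr
n . n <> Prim ^ Expr
n . n <> n ^ Expr
n . n <> n ^ Term
n . n <> n ^ Factor <> Term
n . n <> n ^ Factor . Prim <> Term
n . n <> n ^ Prim . Prim <> Term
n . n <> n ^ n . Prim <> Term
n . n <> n ^ n . n <> Term
n . n <> n ^ n . n <> Factor
n . n <> n ^ n . n <> Prim
n . n <> n ^ n . n <> n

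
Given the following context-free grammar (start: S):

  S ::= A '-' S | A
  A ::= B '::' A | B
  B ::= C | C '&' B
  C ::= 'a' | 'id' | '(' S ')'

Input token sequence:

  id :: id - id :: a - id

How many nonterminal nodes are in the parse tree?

[S [A [B [C id]] :: [A [B [C id]]]] - [S [A [B [C id]] :: [A [B [C a]]]] - [S [A [B [C id]]]]]]

18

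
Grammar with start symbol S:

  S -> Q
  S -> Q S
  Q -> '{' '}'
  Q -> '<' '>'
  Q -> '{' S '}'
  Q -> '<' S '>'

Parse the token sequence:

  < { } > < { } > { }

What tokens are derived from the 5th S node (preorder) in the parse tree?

{ }

[S [Q < [S [Q { }]] >] [S [Q < [S [Q { }]] >] [S [Q { }]]]]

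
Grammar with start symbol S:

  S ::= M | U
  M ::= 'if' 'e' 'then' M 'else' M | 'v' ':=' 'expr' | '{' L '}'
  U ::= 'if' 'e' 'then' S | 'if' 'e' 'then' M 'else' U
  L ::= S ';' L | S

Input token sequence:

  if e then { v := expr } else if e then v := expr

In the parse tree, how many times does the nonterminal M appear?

3

[S [U if e then [M { [L [S [M v := expr]]] }] else [U if e then [S [M v := expr]]]]]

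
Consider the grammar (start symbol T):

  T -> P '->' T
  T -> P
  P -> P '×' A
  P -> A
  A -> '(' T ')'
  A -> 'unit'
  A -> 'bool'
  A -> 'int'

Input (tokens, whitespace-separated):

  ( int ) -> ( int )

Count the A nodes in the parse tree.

4

[T [P [A ( [T [P [A int]]] )]] -> [T [P [A ( [T [P [A int]]] )]]]]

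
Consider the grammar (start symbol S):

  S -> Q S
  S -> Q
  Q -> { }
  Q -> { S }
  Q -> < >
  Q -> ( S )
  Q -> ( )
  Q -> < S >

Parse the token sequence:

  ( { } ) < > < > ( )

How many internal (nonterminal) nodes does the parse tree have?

[S [Q ( [S [Q { }]] )] [S [Q < >] [S [Q < >] [S [Q ( )]]]]]

10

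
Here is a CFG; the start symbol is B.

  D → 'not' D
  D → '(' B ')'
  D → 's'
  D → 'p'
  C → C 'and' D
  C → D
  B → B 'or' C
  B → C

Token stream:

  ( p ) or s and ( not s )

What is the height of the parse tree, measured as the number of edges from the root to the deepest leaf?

7

[B [B [C [D ( [B [C [D p]]] )]]] or [C [C [D s]] and [D ( [B [C [D not [D s]]]] )]]]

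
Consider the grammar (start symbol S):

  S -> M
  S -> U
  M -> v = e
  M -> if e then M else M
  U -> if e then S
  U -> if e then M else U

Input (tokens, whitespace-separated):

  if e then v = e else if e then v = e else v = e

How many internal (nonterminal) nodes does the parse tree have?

[S [M if e then [M v = e] else [M if e then [M v = e] else [M v = e]]]]

6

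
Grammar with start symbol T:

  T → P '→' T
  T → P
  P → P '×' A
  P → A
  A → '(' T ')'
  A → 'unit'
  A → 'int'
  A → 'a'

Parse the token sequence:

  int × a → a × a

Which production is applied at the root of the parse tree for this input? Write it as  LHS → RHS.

[T [P [P [A int]] × [A a]] → [T [P [P [A a]] × [A a]]]]

T → P '→' T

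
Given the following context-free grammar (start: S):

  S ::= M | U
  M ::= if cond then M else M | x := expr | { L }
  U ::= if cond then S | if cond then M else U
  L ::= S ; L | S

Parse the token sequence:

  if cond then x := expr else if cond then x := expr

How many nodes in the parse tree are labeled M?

[S [U if cond then [M x := expr] else [U if cond then [S [M x := expr]]]]]

2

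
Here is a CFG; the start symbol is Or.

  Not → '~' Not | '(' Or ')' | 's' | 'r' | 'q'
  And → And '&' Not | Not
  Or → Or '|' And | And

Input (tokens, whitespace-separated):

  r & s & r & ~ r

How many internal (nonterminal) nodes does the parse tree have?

[Or [And [And [And [And [Not r]] & [Not s]] & [Not r]] & [Not ~ [Not r]]]]

10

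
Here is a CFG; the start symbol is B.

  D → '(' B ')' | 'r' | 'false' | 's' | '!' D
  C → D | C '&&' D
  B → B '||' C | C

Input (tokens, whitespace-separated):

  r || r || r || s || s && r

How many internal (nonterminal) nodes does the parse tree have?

[B [B [B [B [B [C [D r]]] || [C [D r]]] || [C [D r]]] || [C [D s]]] || [C [C [D s]] && [D r]]]

17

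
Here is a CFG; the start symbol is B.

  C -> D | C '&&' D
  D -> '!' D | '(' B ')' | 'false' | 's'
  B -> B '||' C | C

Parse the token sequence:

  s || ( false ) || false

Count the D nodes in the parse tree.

[B [B [B [C [D s]]] || [C [D ( [B [C [D false]]] )]]] || [C [D false]]]

4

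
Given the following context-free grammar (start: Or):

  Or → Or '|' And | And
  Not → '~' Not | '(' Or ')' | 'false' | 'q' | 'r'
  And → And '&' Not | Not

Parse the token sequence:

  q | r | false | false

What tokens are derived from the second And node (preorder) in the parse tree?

[Or [Or [Or [Or [And [Not q]]] | [And [Not r]]] | [And [Not false]]] | [And [Not false]]]

r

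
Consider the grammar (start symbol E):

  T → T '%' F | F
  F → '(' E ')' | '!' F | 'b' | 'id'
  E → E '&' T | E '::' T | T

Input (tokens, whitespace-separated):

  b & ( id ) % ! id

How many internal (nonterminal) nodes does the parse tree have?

12

[E [E [T [F b]]] & [T [T [F ( [E [T [F id]]] )]] % [F ! [F id]]]]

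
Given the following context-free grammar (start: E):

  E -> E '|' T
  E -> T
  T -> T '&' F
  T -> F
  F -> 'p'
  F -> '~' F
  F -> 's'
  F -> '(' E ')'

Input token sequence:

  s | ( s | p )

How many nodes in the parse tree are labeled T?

[E [E [T [F s]]] | [T [F ( [E [E [T [F s]]] | [T [F p]]] )]]]

4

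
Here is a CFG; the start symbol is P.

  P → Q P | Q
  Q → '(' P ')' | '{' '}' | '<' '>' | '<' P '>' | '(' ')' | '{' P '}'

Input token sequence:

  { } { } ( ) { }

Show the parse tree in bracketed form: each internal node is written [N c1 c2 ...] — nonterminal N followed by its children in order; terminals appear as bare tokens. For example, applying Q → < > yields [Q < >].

[P [Q { }] [P [Q { }] [P [Q ( )] [P [Q { }]]]]]

P
Q P
{ } P
{ } Q P
{ } { } P
{ } { } Q P
{ } { } ( ) P
{ } { } ( ) Q
{ } { } ( ) { }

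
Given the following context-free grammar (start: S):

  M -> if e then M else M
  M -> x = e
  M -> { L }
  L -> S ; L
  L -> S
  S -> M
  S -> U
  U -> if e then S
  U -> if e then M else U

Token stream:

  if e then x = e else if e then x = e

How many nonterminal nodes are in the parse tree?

6

[S [U if e then [M x = e] else [U if e then [S [M x = e]]]]]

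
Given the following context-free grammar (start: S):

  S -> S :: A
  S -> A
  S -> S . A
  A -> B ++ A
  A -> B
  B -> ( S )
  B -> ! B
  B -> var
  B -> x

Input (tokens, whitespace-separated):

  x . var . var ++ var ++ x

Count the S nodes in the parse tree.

3

[S [S [S [A [B x]]] . [A [B var]]] . [A [B var] ++ [A [B var] ++ [A [B x]]]]]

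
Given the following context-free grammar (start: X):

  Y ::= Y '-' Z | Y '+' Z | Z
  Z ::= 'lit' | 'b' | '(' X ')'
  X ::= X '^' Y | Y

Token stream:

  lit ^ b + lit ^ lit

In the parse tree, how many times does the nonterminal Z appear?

4

[X [X [X [Y [Z lit]]] ^ [Y [Y [Z b]] + [Z lit]]] ^ [Y [Z lit]]]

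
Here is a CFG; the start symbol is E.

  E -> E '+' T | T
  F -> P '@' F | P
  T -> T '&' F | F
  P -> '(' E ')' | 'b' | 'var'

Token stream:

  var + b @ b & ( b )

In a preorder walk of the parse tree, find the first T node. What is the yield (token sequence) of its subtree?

var

[E [E [T [F [P var]]]] + [T [T [F [P b] @ [F [P b]]]] & [F [P ( [E [T [F [P b]]]] )]]]]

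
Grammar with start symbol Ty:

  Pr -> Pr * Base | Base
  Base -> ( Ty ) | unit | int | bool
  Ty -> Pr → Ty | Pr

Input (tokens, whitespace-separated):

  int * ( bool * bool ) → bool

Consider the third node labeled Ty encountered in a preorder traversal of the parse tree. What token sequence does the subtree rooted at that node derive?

bool

[Ty [Pr [Pr [Base int]] * [Base ( [Ty [Pr [Pr [Base bool]] * [Base bool]]] )]] → [Ty [Pr [Base bool]]]]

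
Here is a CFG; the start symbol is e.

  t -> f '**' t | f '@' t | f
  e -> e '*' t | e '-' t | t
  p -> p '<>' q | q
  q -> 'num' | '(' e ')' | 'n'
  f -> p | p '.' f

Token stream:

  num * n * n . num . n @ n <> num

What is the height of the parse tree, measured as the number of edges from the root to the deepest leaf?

[e [e [e [t [f [p [q num]]]]] * [t [f [p [q n]]]]] * [t [f [p [q n]] . [f [p [q num]] . [f [p [q n]]]]] @ [t [f [p [p [q n]] <> [q num]]]]]]

7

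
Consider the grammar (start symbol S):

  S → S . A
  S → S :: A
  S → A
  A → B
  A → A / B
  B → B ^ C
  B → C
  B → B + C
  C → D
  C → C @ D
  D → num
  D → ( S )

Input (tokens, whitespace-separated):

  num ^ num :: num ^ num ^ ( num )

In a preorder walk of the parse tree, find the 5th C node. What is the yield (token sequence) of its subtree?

[S [S [A [B [B [C [D num]]] ^ [C [D num]]]]] :: [A [B [B [B [C [D num]]] ^ [C [D num]]] ^ [C [D ( [S [A [B [C [D num]]]]] )]]]]]

( num )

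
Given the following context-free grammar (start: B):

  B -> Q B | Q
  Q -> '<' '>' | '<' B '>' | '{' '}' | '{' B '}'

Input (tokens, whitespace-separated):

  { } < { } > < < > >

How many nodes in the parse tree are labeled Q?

5

[B [Q { }] [B [Q < [B [Q { }]] >] [B [Q < [B [Q < >]] >]]]]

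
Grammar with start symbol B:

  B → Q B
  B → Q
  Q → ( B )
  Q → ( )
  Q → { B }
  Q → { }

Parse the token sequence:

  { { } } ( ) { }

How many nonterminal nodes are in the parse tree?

8

[B [Q { [B [Q { }]] }] [B [Q ( )] [B [Q { }]]]]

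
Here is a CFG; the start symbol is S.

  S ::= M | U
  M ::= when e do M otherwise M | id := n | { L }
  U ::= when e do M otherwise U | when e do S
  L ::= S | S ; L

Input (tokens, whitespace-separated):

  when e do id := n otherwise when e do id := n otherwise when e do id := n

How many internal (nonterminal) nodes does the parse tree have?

8

[S [U when e do [M id := n] otherwise [U when e do [M id := n] otherwise [U when e do [S [M id := n]]]]]]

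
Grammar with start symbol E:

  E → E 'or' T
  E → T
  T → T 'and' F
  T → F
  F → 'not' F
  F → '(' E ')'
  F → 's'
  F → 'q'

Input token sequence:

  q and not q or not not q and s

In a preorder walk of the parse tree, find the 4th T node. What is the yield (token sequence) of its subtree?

not not q

[E [E [T [T [F q]] and [F not [F q]]]] or [T [T [F not [F not [F q]]]] and [F s]]]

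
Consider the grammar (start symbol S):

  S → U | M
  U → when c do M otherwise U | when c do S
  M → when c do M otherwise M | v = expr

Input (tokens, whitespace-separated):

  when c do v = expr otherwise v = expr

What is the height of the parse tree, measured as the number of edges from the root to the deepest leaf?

[S [M when c do [M v = expr] otherwise [M v = expr]]]

3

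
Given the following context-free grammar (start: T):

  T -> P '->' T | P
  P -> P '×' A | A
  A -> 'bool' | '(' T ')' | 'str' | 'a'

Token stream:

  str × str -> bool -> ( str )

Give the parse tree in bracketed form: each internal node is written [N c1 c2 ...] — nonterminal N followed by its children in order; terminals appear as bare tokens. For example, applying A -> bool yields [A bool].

T
P -> T
P × A -> T
A × A -> T
str × A -> T
str × str -> T
str × str -> P -> T
str × str -> A -> T
str × str -> bool -> T
str × str -> bool -> P
str × str -> bool -> A
str × str -> bool -> ( T )
str × str -> bool -> ( P )
str × str -> bool -> ( A )
str × str -> bool -> ( str )

[T [P [P [A str]] × [A str]] -> [T [P [A bool]] -> [T [P [A ( [T [P [A str]]] )]]]]]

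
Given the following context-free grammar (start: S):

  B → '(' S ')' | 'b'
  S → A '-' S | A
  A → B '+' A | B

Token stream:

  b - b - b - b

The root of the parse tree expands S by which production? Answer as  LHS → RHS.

S → A '-' S

[S [A [B b]] - [S [A [B b]] - [S [A [B b]] - [S [A [B b]]]]]]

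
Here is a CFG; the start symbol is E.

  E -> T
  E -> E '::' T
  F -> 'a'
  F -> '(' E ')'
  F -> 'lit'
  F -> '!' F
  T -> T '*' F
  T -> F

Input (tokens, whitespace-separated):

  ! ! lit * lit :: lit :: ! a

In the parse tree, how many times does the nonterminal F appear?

[E [E [E [T [T [F ! [F ! [F lit]]]] * [F lit]]] :: [T [F lit]]] :: [T [F ! [F a]]]]

7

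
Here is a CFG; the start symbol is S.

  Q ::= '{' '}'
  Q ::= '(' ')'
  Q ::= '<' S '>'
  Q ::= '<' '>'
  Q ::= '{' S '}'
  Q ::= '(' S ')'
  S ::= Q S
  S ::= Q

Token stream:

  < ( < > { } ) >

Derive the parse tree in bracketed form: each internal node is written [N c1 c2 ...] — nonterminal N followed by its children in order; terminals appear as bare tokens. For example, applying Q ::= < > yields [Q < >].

[S [Q < [S [Q ( [S [Q < >] [S [Q { }]]] )]] >]]

S
Q
< S >
< Q >
< ( S ) >
< ( Q S ) >
< ( < > S ) >
< ( < > Q ) >
< ( < > { } ) >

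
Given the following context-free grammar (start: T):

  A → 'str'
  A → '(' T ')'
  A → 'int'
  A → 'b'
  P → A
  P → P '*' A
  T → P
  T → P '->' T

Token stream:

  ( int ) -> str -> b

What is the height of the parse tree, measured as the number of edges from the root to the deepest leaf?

6

[T [P [A ( [T [P [A int]]] )]] -> [T [P [A str]] -> [T [P [A b]]]]]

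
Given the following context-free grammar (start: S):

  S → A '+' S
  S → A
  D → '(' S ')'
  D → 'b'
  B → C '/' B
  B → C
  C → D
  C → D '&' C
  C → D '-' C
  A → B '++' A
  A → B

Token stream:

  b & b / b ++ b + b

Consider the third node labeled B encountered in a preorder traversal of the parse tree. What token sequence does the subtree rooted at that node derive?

b

[S [A [B [C [D b] & [C [D b]]] / [B [C [D b]]]] ++ [A [B [C [D b]]]]] + [S [A [B [C [D b]]]]]]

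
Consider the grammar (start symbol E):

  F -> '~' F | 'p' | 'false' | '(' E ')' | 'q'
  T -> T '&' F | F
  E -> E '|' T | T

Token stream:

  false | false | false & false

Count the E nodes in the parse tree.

[E [E [E [T [F false]]] | [T [F false]]] | [T [T [F false]] & [F false]]]

3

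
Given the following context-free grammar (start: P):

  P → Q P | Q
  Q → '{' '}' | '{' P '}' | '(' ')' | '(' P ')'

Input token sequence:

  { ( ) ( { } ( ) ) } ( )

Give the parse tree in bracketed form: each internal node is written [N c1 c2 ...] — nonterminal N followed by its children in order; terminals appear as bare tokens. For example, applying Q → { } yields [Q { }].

P
Q P
{ P } P
{ Q P } P
{ ( ) P } P
{ ( ) Q } P
{ ( ) ( P ) } P
{ ( ) ( Q P ) } P
{ ( ) ( { } P ) } P
{ ( ) ( { } Q ) } P
{ ( ) ( { } ( ) ) } P
{ ( ) ( { } ( ) ) } Q
{ ( ) ( { } ( ) ) } ( )

[P [Q { [P [Q ( )] [P [Q ( [P [Q { }] [P [Q ( )]]] )]]] }] [P [Q ( )]]]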